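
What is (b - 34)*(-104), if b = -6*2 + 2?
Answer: 4576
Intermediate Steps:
b = -10 (b = -12 + 2 = -10)
(b - 34)*(-104) = (-10 - 34)*(-104) = -44*(-104) = 4576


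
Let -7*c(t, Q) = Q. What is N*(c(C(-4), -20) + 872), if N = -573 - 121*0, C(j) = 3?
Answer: -3509052/7 ≈ -5.0129e+5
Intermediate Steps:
c(t, Q) = -Q/7
N = -573 (N = -573 + 0 = -573)
N*(c(C(-4), -20) + 872) = -573*(-⅐*(-20) + 872) = -573*(20/7 + 872) = -573*6124/7 = -3509052/7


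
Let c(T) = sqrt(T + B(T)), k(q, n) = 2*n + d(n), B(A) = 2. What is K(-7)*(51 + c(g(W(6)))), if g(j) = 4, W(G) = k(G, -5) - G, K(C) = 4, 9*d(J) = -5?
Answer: 204 + 4*sqrt(6) ≈ 213.80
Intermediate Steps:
d(J) = -5/9 (d(J) = (1/9)*(-5) = -5/9)
k(q, n) = -5/9 + 2*n (k(q, n) = 2*n - 5/9 = -5/9 + 2*n)
W(G) = -95/9 - G (W(G) = (-5/9 + 2*(-5)) - G = (-5/9 - 10) - G = -95/9 - G)
c(T) = sqrt(2 + T) (c(T) = sqrt(T + 2) = sqrt(2 + T))
K(-7)*(51 + c(g(W(6)))) = 4*(51 + sqrt(2 + 4)) = 4*(51 + sqrt(6)) = 204 + 4*sqrt(6)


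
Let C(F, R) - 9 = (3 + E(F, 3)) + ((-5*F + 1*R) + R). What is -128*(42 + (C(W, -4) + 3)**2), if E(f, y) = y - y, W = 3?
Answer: -13568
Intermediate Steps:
E(f, y) = 0
C(F, R) = 12 - 5*F + 2*R (C(F, R) = 9 + ((3 + 0) + ((-5*F + 1*R) + R)) = 9 + (3 + ((-5*F + R) + R)) = 9 + (3 + ((R - 5*F) + R)) = 9 + (3 + (-5*F + 2*R)) = 9 + (3 - 5*F + 2*R) = 12 - 5*F + 2*R)
-128*(42 + (C(W, -4) + 3)**2) = -128*(42 + ((12 - 5*3 + 2*(-4)) + 3)**2) = -128*(42 + ((12 - 15 - 8) + 3)**2) = -128*(42 + (-11 + 3)**2) = -128*(42 + (-8)**2) = -128*(42 + 64) = -128*106 = -13568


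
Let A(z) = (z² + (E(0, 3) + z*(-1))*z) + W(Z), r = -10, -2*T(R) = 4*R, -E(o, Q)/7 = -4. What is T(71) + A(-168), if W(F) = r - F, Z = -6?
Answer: -4850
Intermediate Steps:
E(o, Q) = 28 (E(o, Q) = -7*(-4) = 28)
T(R) = -2*R
W(F) = -10 - F
A(z) = -4 + z² + z*(28 - z) (A(z) = (z² + (28 + z*(-1))*z) + (-10 - 1*(-6)) = (z² + (28 - z)*z) + (-10 + 6) = (z² + z*(28 - z)) - 4 = -4 + z² + z*(28 - z))
T(71) + A(-168) = -2*71 + (-4 + 28*(-168)) = -142 + (-4 - 4704) = -142 - 4708 = -4850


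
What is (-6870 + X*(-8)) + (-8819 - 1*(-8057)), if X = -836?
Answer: -944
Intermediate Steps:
(-6870 + X*(-8)) + (-8819 - 1*(-8057)) = (-6870 - 836*(-8)) + (-8819 - 1*(-8057)) = (-6870 + 6688) + (-8819 + 8057) = -182 - 762 = -944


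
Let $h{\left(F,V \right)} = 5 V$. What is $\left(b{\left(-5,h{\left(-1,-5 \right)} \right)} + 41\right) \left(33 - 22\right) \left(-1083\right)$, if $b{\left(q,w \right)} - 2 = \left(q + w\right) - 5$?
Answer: $-95304$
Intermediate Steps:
$b{\left(q,w \right)} = -3 + q + w$ ($b{\left(q,w \right)} = 2 - \left(5 - q - w\right) = 2 + \left(-5 + q + w\right) = -3 + q + w$)
$\left(b{\left(-5,h{\left(-1,-5 \right)} \right)} + 41\right) \left(33 - 22\right) \left(-1083\right) = \left(\left(-3 - 5 + 5 \left(-5\right)\right) + 41\right) \left(33 - 22\right) \left(-1083\right) = \left(\left(-3 - 5 - 25\right) + 41\right) 11 \left(-1083\right) = \left(-33 + 41\right) 11 \left(-1083\right) = 8 \cdot 11 \left(-1083\right) = 88 \left(-1083\right) = -95304$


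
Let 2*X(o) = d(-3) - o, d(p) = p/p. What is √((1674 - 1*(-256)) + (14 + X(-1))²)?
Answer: √2155 ≈ 46.422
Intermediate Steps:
d(p) = 1
X(o) = ½ - o/2 (X(o) = (1 - o)/2 = ½ - o/2)
√((1674 - 1*(-256)) + (14 + X(-1))²) = √((1674 - 1*(-256)) + (14 + (½ - ½*(-1)))²) = √((1674 + 256) + (14 + (½ + ½))²) = √(1930 + (14 + 1)²) = √(1930 + 15²) = √(1930 + 225) = √2155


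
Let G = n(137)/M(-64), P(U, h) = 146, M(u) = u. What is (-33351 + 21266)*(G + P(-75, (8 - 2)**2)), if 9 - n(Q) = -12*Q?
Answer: -92945735/64 ≈ -1.4523e+6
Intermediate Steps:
n(Q) = 9 + 12*Q (n(Q) = 9 - (-12)*Q = 9 + 12*Q)
G = -1653/64 (G = (9 + 12*137)/(-64) = (9 + 1644)*(-1/64) = 1653*(-1/64) = -1653/64 ≈ -25.828)
(-33351 + 21266)*(G + P(-75, (8 - 2)**2)) = (-33351 + 21266)*(-1653/64 + 146) = -12085*7691/64 = -92945735/64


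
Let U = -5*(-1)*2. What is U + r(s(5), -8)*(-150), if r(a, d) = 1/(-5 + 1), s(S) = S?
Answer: 95/2 ≈ 47.500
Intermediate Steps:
r(a, d) = -¼ (r(a, d) = 1/(-4) = -¼)
U = 10 (U = 5*2 = 10)
U + r(s(5), -8)*(-150) = 10 - ¼*(-150) = 10 + 75/2 = 95/2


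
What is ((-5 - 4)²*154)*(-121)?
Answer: -1509354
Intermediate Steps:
((-5 - 4)²*154)*(-121) = ((-9)²*154)*(-121) = (81*154)*(-121) = 12474*(-121) = -1509354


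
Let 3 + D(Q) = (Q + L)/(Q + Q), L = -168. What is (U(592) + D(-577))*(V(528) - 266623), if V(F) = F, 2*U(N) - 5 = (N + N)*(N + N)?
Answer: -107618275016300/577 ≈ -1.8651e+11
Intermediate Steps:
U(N) = 5/2 + 2*N² (U(N) = 5/2 + ((N + N)*(N + N))/2 = 5/2 + ((2*N)*(2*N))/2 = 5/2 + (4*N²)/2 = 5/2 + 2*N²)
D(Q) = -3 + (-168 + Q)/(2*Q) (D(Q) = -3 + (Q - 168)/(Q + Q) = -3 + (-168 + Q)/((2*Q)) = -3 + (-168 + Q)*(1/(2*Q)) = -3 + (-168 + Q)/(2*Q))
(U(592) + D(-577))*(V(528) - 266623) = ((5/2 + 2*592²) + (-5/2 - 84/(-577)))*(528 - 266623) = ((5/2 + 2*350464) + (-5/2 - 84*(-1/577)))*(-266095) = ((5/2 + 700928) + (-5/2 + 84/577))*(-266095) = (1401861/2 - 2717/1154)*(-266095) = (404435540/577)*(-266095) = -107618275016300/577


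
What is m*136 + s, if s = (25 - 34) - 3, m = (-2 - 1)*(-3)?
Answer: 1212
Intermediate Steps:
m = 9 (m = -3*(-3) = 9)
s = -12 (s = -9 - 3 = -12)
m*136 + s = 9*136 - 12 = 1224 - 12 = 1212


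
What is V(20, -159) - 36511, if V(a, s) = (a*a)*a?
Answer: -28511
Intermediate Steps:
V(a, s) = a³ (V(a, s) = a²*a = a³)
V(20, -159) - 36511 = 20³ - 36511 = 8000 - 36511 = -28511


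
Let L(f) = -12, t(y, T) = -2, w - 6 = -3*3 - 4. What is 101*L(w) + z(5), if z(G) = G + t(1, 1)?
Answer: -1209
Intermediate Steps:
w = -7 (w = 6 + (-3*3 - 4) = 6 + (-9 - 4) = 6 - 13 = -7)
z(G) = -2 + G (z(G) = G - 2 = -2 + G)
101*L(w) + z(5) = 101*(-12) + (-2 + 5) = -1212 + 3 = -1209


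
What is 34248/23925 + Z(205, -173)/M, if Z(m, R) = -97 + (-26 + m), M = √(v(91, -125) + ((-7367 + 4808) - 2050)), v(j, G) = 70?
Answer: 11416/7975 - 82*I*√4539/4539 ≈ 1.4315 - 1.2171*I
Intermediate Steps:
M = I*√4539 (M = √(70 + ((-7367 + 4808) - 2050)) = √(70 + (-2559 - 2050)) = √(70 - 4609) = √(-4539) = I*√4539 ≈ 67.372*I)
Z(m, R) = -123 + m
34248/23925 + Z(205, -173)/M = 34248/23925 + (-123 + 205)/((I*√4539)) = 34248*(1/23925) + 82*(-I*√4539/4539) = 11416/7975 - 82*I*√4539/4539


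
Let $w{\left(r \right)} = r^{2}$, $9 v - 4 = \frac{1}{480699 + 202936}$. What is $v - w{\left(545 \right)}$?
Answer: $- \frac{1827507438334}{6152715} \approx -2.9702 \cdot 10^{5}$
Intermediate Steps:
$v = \frac{2734541}{6152715}$ ($v = \frac{4}{9} + \frac{1}{9 \left(480699 + 202936\right)} = \frac{4}{9} + \frac{1}{9 \cdot 683635} = \frac{4}{9} + \frac{1}{9} \cdot \frac{1}{683635} = \frac{4}{9} + \frac{1}{6152715} = \frac{2734541}{6152715} \approx 0.44444$)
$v - w{\left(545 \right)} = \frac{2734541}{6152715} - 545^{2} = \frac{2734541}{6152715} - 297025 = - \frac{1827507438334}{6152715}$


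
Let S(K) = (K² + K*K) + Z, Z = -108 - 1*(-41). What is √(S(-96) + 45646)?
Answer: √64011 ≈ 253.00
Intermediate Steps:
Z = -67 (Z = -108 + 41 = -67)
S(K) = -67 + 2*K² (S(K) = (K² + K*K) - 67 = (K² + K²) - 67 = 2*K² - 67 = -67 + 2*K²)
√(S(-96) + 45646) = √((-67 + 2*(-96)²) + 45646) = √((-67 + 2*9216) + 45646) = √((-67 + 18432) + 45646) = √(18365 + 45646) = √64011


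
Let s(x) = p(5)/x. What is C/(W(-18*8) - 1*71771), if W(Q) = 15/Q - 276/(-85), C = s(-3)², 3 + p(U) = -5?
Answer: -87040/878438571 ≈ -9.9085e-5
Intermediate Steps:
p(U) = -8 (p(U) = -3 - 5 = -8)
s(x) = -8/x
C = 64/9 (C = (-8/(-3))² = (-8*(-⅓))² = (8/3)² = 64/9 ≈ 7.1111)
W(Q) = 276/85 + 15/Q (W(Q) = 15/Q - 276*(-1/85) = 15/Q + 276/85 = 276/85 + 15/Q)
C/(W(-18*8) - 1*71771) = 64/(9*((276/85 + 15/((-18*8))) - 1*71771)) = 64/(9*((276/85 + 15/(-144)) - 71771)) = 64/(9*((276/85 + 15*(-1/144)) - 71771)) = 64/(9*((276/85 - 5/48) - 71771)) = 64/(9*(12823/4080 - 71771)) = 64/(9*(-292812857/4080)) = (64/9)*(-4080/292812857) = -87040/878438571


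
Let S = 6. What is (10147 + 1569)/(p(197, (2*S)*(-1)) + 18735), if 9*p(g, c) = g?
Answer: 26361/42203 ≈ 0.62462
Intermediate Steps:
p(g, c) = g/9
(10147 + 1569)/(p(197, (2*S)*(-1)) + 18735) = (10147 + 1569)/((⅑)*197 + 18735) = 11716/(197/9 + 18735) = 11716/(168812/9) = 11716*(9/168812) = 26361/42203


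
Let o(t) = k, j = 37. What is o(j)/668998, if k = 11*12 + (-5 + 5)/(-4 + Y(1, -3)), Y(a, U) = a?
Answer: 6/30409 ≈ 0.00019731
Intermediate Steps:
k = 132 (k = 11*12 + (-5 + 5)/(-4 + 1) = 132 + 0/(-3) = 132 + 0*(-⅓) = 132 + 0 = 132)
o(t) = 132
o(j)/668998 = 132/668998 = 132*(1/668998) = 6/30409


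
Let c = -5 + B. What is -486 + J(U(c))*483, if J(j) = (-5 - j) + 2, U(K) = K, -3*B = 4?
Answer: 1124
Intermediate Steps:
B = -4/3 (B = -1/3*4 = -4/3 ≈ -1.3333)
c = -19/3 (c = -5 - 4/3 = -19/3 ≈ -6.3333)
J(j) = -3 - j
-486 + J(U(c))*483 = -486 + (-3 - 1*(-19/3))*483 = -486 + (-3 + 19/3)*483 = -486 + (10/3)*483 = -486 + 1610 = 1124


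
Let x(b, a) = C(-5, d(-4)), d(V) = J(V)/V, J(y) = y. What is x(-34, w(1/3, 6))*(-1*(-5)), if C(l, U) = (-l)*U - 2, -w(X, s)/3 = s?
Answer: 15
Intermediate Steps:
w(X, s) = -3*s
d(V) = 1 (d(V) = V/V = 1)
C(l, U) = -2 - U*l (C(l, U) = -U*l - 2 = -2 - U*l)
x(b, a) = 3 (x(b, a) = -2 - 1*1*(-5) = -2 + 5 = 3)
x(-34, w(1/3, 6))*(-1*(-5)) = 3*(-1*(-5)) = 3*5 = 15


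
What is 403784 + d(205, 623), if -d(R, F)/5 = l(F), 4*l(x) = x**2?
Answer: -325509/4 ≈ -81377.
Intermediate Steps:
l(x) = x**2/4
d(R, F) = -5*F**2/4
403784 + d(205, 623) = 403784 - 5/4*623**2 = 403784 - 5/4*388129 = 403784 - 1940645/4 = -325509/4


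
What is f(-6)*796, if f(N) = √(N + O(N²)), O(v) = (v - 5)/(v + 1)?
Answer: 796*I*√7067/37 ≈ 1808.5*I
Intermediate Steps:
O(v) = (-5 + v)/(1 + v)
f(N) = √(N + (-5 + N²)/(1 + N²))
f(-6)*796 = √((-5 - 6 + (-6)² + (-6)³)/(1 + (-6)²))*796 = √((-5 - 6 + 36 - 216)/(1 + 36))*796 = √(-191/37)*796 = (I*√7067/37)*796 = 796*I*√7067/37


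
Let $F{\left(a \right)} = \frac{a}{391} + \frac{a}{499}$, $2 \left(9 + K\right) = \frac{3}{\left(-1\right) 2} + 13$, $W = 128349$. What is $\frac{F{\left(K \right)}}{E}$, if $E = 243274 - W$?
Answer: $- \frac{1157}{8969160730} \approx -1.29 \cdot 10^{-7}$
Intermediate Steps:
$K = - \frac{13}{4}$ ($K = -9 + \frac{\frac{3}{\left(-1\right) 2} + 13}{2} = -9 + \frac{\frac{3}{-2} + 13}{2} = -9 + \frac{3 \left(- \frac{1}{2}\right) + 13}{2} = -9 + \frac{- \frac{3}{2} + 13}{2} = -9 + \frac{1}{2} \cdot \frac{23}{2} = -9 + \frac{23}{4} = - \frac{13}{4} \approx -3.25$)
$E = 114925$ ($E = 243274 - 128349 = 114925$)
$F{\left(a \right)} = \frac{890 a}{195109}$ ($F{\left(a \right)} = a \frac{1}{391} + a \frac{1}{499} = \frac{a}{391} + \frac{a}{499} = \frac{890 a}{195109}$)
$\frac{F{\left(K \right)}}{E} = \frac{\frac{890}{195109} \left(- \frac{13}{4}\right)}{114925} = \left(- \frac{5785}{390218}\right) \frac{1}{114925} = - \frac{1157}{8969160730}$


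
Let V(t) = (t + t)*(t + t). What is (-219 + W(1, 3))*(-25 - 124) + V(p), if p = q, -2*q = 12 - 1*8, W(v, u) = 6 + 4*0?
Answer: 31753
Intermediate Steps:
W(v, u) = 6 (W(v, u) = 6 + 0 = 6)
q = -2 (q = -(12 - 1*8)/2 = -(12 - 8)/2 = -½*4 = -2)
p = -2
V(t) = 4*t² (V(t) = (2*t)*(2*t) = 4*t²)
(-219 + W(1, 3))*(-25 - 124) + V(p) = (-219 + 6)*(-25 - 124) + 4*(-2)² = -213*(-149) + 4*4 = 31737 + 16 = 31753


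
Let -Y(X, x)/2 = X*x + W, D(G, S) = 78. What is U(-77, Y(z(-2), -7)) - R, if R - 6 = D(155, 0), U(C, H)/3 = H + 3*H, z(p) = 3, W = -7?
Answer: 588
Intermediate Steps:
Y(X, x) = 14 - 2*X*x (Y(X, x) = -2*(X*x - 7) = -2*(-7 + X*x) = 14 - 2*X*x)
U(C, H) = 12*H (U(C, H) = 3*(H + 3*H) = 3*(4*H) = 12*H)
R = 84 (R = 6 + 78 = 84)
U(-77, Y(z(-2), -7)) - R = 12*(14 - 2*3*(-7)) - 1*84 = 12*(14 + 42) - 84 = 12*56 - 84 = 672 - 84 = 588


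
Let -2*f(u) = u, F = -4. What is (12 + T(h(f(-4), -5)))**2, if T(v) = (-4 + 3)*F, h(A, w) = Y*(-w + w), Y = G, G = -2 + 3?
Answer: 256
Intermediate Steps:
G = 1
f(u) = -u/2
Y = 1
h(A, w) = 0 (h(A, w) = 1*(-w + w) = 1*0 = 0)
T(v) = 4 (T(v) = (-4 + 3)*(-4) = -1*(-4) = 4)
(12 + T(h(f(-4), -5)))**2 = (12 + 4)**2 = 16**2 = 256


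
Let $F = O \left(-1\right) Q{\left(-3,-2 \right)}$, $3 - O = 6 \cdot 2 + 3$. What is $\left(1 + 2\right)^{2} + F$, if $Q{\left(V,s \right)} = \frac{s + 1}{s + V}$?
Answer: $\frac{57}{5} \approx 11.4$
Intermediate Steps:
$Q{\left(V,s \right)} = \frac{1 + s}{V + s}$
$O = -12$ ($O = 3 - \left(6 \cdot 2 + 3\right) = 3 - \left(12 + 3\right) = 3 - 15 = -12$)
$F = \frac{12}{5}$ ($F = \left(-12\right) \left(-1\right) \frac{1 - 2}{-3 - 2} = 12 \frac{1}{-5} \left(-1\right) = 12 \left(\left(- \frac{1}{5}\right) \left(-1\right)\right) = 12 \cdot \frac{1}{5} = \frac{12}{5} \approx 2.4$)
$\left(1 + 2\right)^{2} + F = \left(1 + 2\right)^{2} + \frac{12}{5} = 3^{2} + \frac{12}{5} = 9 + \frac{12}{5} = \frac{57}{5}$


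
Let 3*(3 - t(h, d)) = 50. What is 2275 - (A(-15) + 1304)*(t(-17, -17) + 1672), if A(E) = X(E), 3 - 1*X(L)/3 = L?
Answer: -6749225/3 ≈ -2.2497e+6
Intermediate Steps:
X(L) = 9 - 3*L
t(h, d) = -41/3 (t(h, d) = 3 - ⅓*50 = 3 - 50/3 = -41/3)
A(E) = 9 - 3*E
2275 - (A(-15) + 1304)*(t(-17, -17) + 1672) = 2275 - ((9 - 3*(-15)) + 1304)*(-41/3 + 1672) = 2275 - ((9 + 45) + 1304)*4975/3 = 2275 - (54 + 1304)*4975/3 = 2275 - 1358*4975/3 = 2275 - 1*6756050/3 = 2275 - 6756050/3 = -6749225/3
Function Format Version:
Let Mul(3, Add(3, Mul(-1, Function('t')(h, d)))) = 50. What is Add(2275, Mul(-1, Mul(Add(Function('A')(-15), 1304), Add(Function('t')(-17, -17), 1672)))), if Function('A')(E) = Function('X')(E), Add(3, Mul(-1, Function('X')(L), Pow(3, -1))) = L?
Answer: Rational(-6749225, 3) ≈ -2.2497e+6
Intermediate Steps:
Function('X')(L) = Add(9, Mul(-3, L))
Function('t')(h, d) = Rational(-41, 3) (Function('t')(h, d) = Add(3, Mul(Rational(-1, 3), 50)) = Add(3, Rational(-50, 3)) = Rational(-41, 3))
Function('A')(E) = Add(9, Mul(-3, E))
Add(2275, Mul(-1, Mul(Add(Function('A')(-15), 1304), Add(Function('t')(-17, -17), 1672)))) = Add(2275, Mul(-1, Mul(Add(Add(9, Mul(-3, -15)), 1304), Add(Rational(-41, 3), 1672)))) = Add(2275, Mul(-1, Mul(Add(Add(9, 45), 1304), Rational(4975, 3)))) = Add(2275, Mul(-1, Mul(Add(54, 1304), Rational(4975, 3)))) = Add(2275, Mul(-1, Mul(1358, Rational(4975, 3)))) = Add(2275, Mul(-1, Rational(6756050, 3))) = Add(2275, Rational(-6756050, 3)) = Rational(-6749225, 3)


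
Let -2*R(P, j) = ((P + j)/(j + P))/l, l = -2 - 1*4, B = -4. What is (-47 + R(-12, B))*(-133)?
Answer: 74879/12 ≈ 6239.9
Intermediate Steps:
l = -6 (l = -2 - 4 = -6)
R(P, j) = 1/12 (R(P, j) = -(P + j)/(j + P)/(2*(-6)) = -(P + j)/(P + j)*(-1)/(2*6) = -(-1)/(2*6) = -½*(-⅙) = 1/12)
(-47 + R(-12, B))*(-133) = (-47 + 1/12)*(-133) = -563/12*(-133) = 74879/12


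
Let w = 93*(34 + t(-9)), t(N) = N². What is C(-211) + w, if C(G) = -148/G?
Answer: 2256793/211 ≈ 10696.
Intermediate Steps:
w = 10695 (w = 93*(34 + (-9)²) = 93*(34 + 81) = 93*115 = 10695)
C(-211) + w = -148/(-211) + 10695 = -148*(-1/211) + 10695 = 148/211 + 10695 = 2256793/211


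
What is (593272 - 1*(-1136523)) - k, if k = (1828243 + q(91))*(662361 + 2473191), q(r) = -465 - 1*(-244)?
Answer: -5731856308349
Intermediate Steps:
q(r) = -221 (q(r) = -465 + 244 = -221)
k = 5731858038144 (k = (1828243 - 221)*(662361 + 2473191) = 1828022*3135552 = 5731858038144)
(593272 - 1*(-1136523)) - k = (593272 - 1*(-1136523)) - 1*5731858038144 = (593272 + 1136523) - 5731858038144 = 1729795 - 5731858038144 = -5731856308349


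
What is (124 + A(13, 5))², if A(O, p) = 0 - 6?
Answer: 13924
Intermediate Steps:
A(O, p) = -6
(124 + A(13, 5))² = (124 - 6)² = 118² = 13924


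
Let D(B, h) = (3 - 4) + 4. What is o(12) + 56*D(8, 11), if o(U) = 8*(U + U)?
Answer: 360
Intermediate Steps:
o(U) = 16*U (o(U) = 8*(2*U) = 16*U)
D(B, h) = 3 (D(B, h) = -1 + 4 = 3)
o(12) + 56*D(8, 11) = 16*12 + 56*3 = 192 + 168 = 360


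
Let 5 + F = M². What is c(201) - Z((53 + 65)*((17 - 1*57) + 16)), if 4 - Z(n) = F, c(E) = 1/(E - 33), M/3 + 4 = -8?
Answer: 216217/168 ≈ 1287.0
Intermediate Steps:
M = -36 (M = -12 + 3*(-8) = -12 - 24 = -36)
c(E) = 1/(-33 + E)
F = 1291 (F = -5 + (-36)² = -5 + 1296 = 1291)
Z(n) = -1287 (Z(n) = 4 - 1*1291 = 4 - 1291 = -1287)
c(201) - Z((53 + 65)*((17 - 1*57) + 16)) = 1/(-33 + 201) - 1*(-1287) = 1/168 + 1287 = 216217/168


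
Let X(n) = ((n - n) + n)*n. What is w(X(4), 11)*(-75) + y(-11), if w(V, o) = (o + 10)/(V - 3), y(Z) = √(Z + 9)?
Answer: -1575/13 + I*√2 ≈ -121.15 + 1.4142*I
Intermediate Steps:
y(Z) = √(9 + Z)
X(n) = n² (X(n) = (0 + n)*n = n*n = n²)
w(V, o) = (10 + o)/(-3 + V)
w(X(4), 11)*(-75) + y(-11) = ((10 + 11)/(-3 + 4²))*(-75) + √(9 - 11) = (21/(-3 + 16))*(-75) + √(-2) = (21/13)*(-75) + I*√2 = -1575/13 + I*√2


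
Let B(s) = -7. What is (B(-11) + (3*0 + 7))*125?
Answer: 0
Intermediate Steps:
(B(-11) + (3*0 + 7))*125 = (-7 + (3*0 + 7))*125 = (-7 + (0 + 7))*125 = (-7 + 7)*125 = 0*125 = 0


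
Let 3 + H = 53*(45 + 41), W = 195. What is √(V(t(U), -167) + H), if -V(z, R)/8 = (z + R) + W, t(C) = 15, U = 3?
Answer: √4211 ≈ 64.892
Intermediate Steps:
V(z, R) = -1560 - 8*R - 8*z (V(z, R) = -8*((z + R) + 195) = -8*((R + z) + 195) = -8*(195 + R + z) = -1560 - 8*R - 8*z)
H = 4555 (H = -3 + 53*(45 + 41) = -3 + 53*86 = -3 + 4558 = 4555)
√(V(t(U), -167) + H) = √((-1560 - 8*(-167) - 8*15) + 4555) = √((-1560 + 1336 - 120) + 4555) = √(-344 + 4555) = √4211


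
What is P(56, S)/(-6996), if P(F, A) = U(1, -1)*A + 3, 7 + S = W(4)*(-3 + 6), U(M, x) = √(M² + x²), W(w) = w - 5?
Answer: -1/2332 + 5*√2/3498 ≈ 0.0015926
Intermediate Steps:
W(w) = -5 + w
S = -10 (S = -7 + (-5 + 4)*(-3 + 6) = -7 - 1*3 = -7 - 3 = -10)
P(F, A) = 3 + A*√2 (P(F, A) = √(1² + (-1)²)*A + 3 = √(1 + 1)*A + 3 = √2*A + 3 = A*√2 + 3 = 3 + A*√2)
P(56, S)/(-6996) = (3 - 10*√2)/(-6996) = (3 - 10*√2)*(-1/6996) = -1/2332 + 5*√2/3498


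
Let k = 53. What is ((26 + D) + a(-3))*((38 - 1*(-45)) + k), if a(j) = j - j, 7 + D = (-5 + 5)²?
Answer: 2584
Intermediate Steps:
D = -7 (D = -7 + (-5 + 5)² = -7 + 0² = -7 + 0 = -7)
a(j) = 0
((26 + D) + a(-3))*((38 - 1*(-45)) + k) = ((26 - 7) + 0)*((38 - 1*(-45)) + 53) = (19 + 0)*((38 + 45) + 53) = 19*(83 + 53) = 19*136 = 2584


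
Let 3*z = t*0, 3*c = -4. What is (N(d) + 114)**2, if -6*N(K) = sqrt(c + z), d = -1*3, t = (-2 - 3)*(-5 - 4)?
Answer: (1026 - I*sqrt(3))**2/81 ≈ 12996.0 - 43.879*I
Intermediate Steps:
c = -4/3 (c = (1/3)*(-4) = -4/3 ≈ -1.3333)
t = 45 (t = -5*(-9) = 45)
z = 0 (z = (45*0)/3 = (1/3)*0 = 0)
d = -3
N(K) = -I*sqrt(3)/9 (N(K) = -sqrt(-4/3 + 0)/6 = -I*sqrt(3)/9)
(N(d) + 114)**2 = (-I*sqrt(3)/9 + 114)**2 = (114 - I*sqrt(3)/9)**2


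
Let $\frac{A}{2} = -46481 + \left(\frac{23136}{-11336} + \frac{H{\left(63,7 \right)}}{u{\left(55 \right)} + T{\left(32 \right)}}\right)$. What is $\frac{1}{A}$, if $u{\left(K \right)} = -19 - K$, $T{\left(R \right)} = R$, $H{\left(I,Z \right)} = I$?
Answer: $- \frac{1417}{131737189} \approx -1.0756 \cdot 10^{-5}$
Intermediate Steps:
$A = - \frac{131737189}{1417}$ ($A = 2 \left(-46481 + \left(\frac{23136}{-11336} + \frac{63}{\left(-19 - 55\right) + 32}\right)\right) = 2 \left(-46481 + \left(23136 \left(- \frac{1}{11336}\right) + \frac{63}{\left(-19 - 55\right) + 32}\right)\right) = 2 \left(-46481 - \left(\frac{2892}{1417} - \frac{63}{-74 + 32}\right)\right) = 2 \left(-46481 - \left(\frac{2892}{1417} - \frac{63}{-42}\right)\right) = 2 \left(-46481 + \left(- \frac{2892}{1417} + 63 \left(- \frac{1}{42}\right)\right)\right) = 2 \left(-46481 - \frac{10035}{2834}\right) = 2 \left(- \frac{131737189}{2834}\right) = - \frac{131737189}{1417} \approx -92969.0$)
$\frac{1}{A} = \frac{1}{- \frac{131737189}{1417}} = - \frac{1417}{131737189}$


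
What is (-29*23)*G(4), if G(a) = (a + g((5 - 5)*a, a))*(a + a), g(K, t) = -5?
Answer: 5336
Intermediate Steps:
G(a) = 2*a*(-5 + a) (G(a) = (a - 5)*(a + a) = (-5 + a)*(2*a) = 2*a*(-5 + a))
(-29*23)*G(4) = (-29*23)*(2*4*(-5 + 4)) = -1334*4*(-1) = -667*(-8) = 5336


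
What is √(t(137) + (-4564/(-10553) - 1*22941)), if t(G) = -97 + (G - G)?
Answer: 95*I*√284276714/10553 ≈ 151.78*I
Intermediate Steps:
t(G) = -97 (t(G) = -97 + 0 = -97)
√(t(137) + (-4564/(-10553) - 1*22941)) = √(-97 + (-4564/(-10553) - 1*22941)) = √(-97 + (-4564*(-1/10553) - 22941)) = √(-97 + (4564/10553 - 22941)) = √(-97 - 242091809/10553) = √(-243115450/10553) = 95*I*√284276714/10553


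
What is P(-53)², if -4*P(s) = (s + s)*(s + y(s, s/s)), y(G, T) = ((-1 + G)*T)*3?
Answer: 129846025/4 ≈ 3.2462e+7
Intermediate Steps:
y(G, T) = 3*T*(-1 + G) (y(G, T) = (T*(-1 + G))*3 = 3*T*(-1 + G))
P(s) = -s*(-3 + 4*s)/2 (P(s) = -(s + s)*(s + 3*(s/s)*(-1 + s))/4 = -2*s*(s + 3*1*(-1 + s))/4 = -2*s*(s + (-3 + 3*s))/4 = -2*s*(-3 + 4*s)/4 = -s*(-3 + 4*s)/2)
P(-53)² = ((½)*(-53)*(3 - 4*(-53)))² = ((½)*(-53)*(3 + 212))² = ((½)*(-53)*215)² = (-11395/2)² = 129846025/4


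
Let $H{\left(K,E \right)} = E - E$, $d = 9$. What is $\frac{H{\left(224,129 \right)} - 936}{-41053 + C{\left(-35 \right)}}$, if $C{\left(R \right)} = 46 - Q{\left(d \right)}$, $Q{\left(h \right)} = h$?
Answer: $\frac{39}{1709} \approx 0.02282$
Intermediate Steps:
$H{\left(K,E \right)} = 0$
$C{\left(R \right)} = 37$ ($C{\left(R \right)} = 46 - 9 = 37$)
$\frac{H{\left(224,129 \right)} - 936}{-41053 + C{\left(-35 \right)}} = \frac{0 - 936}{-41053 + 37} = - \frac{936}{-41016} = \left(-936\right) \left(- \frac{1}{41016}\right) = \frac{39}{1709}$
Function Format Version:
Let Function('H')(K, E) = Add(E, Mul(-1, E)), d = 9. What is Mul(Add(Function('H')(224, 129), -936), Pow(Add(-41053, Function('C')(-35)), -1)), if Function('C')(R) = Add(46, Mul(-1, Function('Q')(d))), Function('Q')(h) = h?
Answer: Rational(39, 1709) ≈ 0.022820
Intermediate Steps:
Function('H')(K, E) = 0
Function('C')(R) = 37 (Function('C')(R) = Add(46, Mul(-1, 9)) = Add(46, -9) = 37)
Mul(Add(Function('H')(224, 129), -936), Pow(Add(-41053, Function('C')(-35)), -1)) = Mul(Add(0, -936), Pow(Add(-41053, 37), -1)) = Mul(-936, Pow(-41016, -1)) = Mul(-936, Rational(-1, 41016)) = Rational(39, 1709)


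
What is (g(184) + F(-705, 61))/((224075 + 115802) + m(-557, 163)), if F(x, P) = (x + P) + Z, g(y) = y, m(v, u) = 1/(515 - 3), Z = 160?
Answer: -2048/2320227 ≈ -0.00088267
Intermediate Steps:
m(v, u) = 1/512
F(x, P) = 160 + P + x (F(x, P) = (x + P) + 160 = (P + x) + 160 = 160 + P + x)
(g(184) + F(-705, 61))/((224075 + 115802) + m(-557, 163)) = (184 + (160 + 61 - 705))/((224075 + 115802) + 1/512) = (184 - 484)/(339877 + 1/512) = -300/174017025/512 = -300*512/174017025 = -2048/2320227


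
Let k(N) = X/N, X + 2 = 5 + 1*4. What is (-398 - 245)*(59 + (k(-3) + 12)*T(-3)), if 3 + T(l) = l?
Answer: -643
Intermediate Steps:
T(l) = -3 + l
X = 7 (X = -2 + (5 + 1*4) = -2 + (5 + 4) = -2 + 9 = 7)
k(N) = 7/N
(-398 - 245)*(59 + (k(-3) + 12)*T(-3)) = (-398 - 245)*(59 + (7/(-3) + 12)*(-3 - 3)) = -643*(59 + (7*(-⅓) + 12)*(-6)) = -643*(59 + (-7/3 + 12)*(-6)) = -643*(59 + (29/3)*(-6)) = -643*(59 - 58) = -643*1 = -643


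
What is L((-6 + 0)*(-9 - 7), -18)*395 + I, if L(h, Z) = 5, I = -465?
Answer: 1510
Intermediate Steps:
L((-6 + 0)*(-9 - 7), -18)*395 + I = 5*395 - 465 = 1975 - 465 = 1510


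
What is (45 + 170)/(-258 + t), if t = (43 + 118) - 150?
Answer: -215/247 ≈ -0.87045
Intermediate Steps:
t = 11 (t = 161 - 150 = 11)
(45 + 170)/(-258 + t) = (45 + 170)/(-258 + 11) = 215/(-247) = 215*(-1/247) = -215/247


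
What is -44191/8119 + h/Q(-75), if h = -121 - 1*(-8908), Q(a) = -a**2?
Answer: -106638676/15223125 ≈ -7.0050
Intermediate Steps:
h = 8787 (h = -121 + 8908 = 8787)
-44191/8119 + h/Q(-75) = -44191/8119 + 8787/((-1*(-75)**2)) = -44191*1/8119 + 8787/((-1*5625)) = -44191/8119 + 8787/(-5625) = -44191/8119 + 8787*(-1/5625) = -44191/8119 - 2929/1875 = -106638676/15223125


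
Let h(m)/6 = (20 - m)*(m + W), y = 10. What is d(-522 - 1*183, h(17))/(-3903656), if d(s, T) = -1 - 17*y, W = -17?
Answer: 171/3903656 ≈ 4.3805e-5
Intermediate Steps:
h(m) = 6*(-17 + m)*(20 - m) (h(m) = 6*((20 - m)*(m - 17)) = 6*((20 - m)*(-17 + m)) = 6*((-17 + m)*(20 - m)) = 6*(-17 + m)*(20 - m))
d(s, T) = -171 (d(s, T) = -1 - 17*10 = -1 - 170 = -171)
d(-522 - 1*183, h(17))/(-3903656) = -171/(-3903656) = -171*(-1/3903656) = 171/3903656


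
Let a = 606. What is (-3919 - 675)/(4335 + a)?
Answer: -4594/4941 ≈ -0.92977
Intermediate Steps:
(-3919 - 675)/(4335 + a) = (-3919 - 675)/(4335 + 606) = -4594/4941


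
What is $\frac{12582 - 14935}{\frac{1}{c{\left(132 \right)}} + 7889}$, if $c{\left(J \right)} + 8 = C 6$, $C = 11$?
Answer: $- \frac{136474}{457563} \approx -0.29826$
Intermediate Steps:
$c{\left(J \right)} = 58$ ($c{\left(J \right)} = -8 + 11 \cdot 6 = -8 + 66 = 58$)
$\frac{12582 - 14935}{\frac{1}{c{\left(132 \right)}} + 7889} = \frac{12582 - 14935}{\frac{1}{58} + 7889} = - \frac{2353}{\frac{1}{58} + 7889} = - \frac{2353}{\frac{457563}{58}} = \left(-2353\right) \frac{58}{457563} = - \frac{136474}{457563}$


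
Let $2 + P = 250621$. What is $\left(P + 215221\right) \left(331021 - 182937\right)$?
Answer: $68983450560$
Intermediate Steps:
$P = 250619$ ($P = -2 + 250621 = 250619$)
$\left(P + 215221\right) \left(331021 - 182937\right) = \left(250619 + 215221\right) \left(331021 - 182937\right) = 465840 \cdot 148084 = 68983450560$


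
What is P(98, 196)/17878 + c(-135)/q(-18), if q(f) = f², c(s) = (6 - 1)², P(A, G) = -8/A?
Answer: 10949627/141915564 ≈ 0.077156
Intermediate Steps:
c(s) = 25 (c(s) = 5² = 25)
P(98, 196)/17878 + c(-135)/q(-18) = -8/98/17878 + 25/((-18)²) = -8*1/98*(1/17878) + 25/324 = -4/49*1/17878 + 25*(1/324) = -2/438011 + 25/324 = 10949627/141915564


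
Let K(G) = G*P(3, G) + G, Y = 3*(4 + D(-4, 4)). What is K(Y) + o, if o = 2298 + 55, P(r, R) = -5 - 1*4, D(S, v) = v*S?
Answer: 2641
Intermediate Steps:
D(S, v) = S*v
P(r, R) = -9 (P(r, R) = -5 - 4 = -9)
Y = -36 (Y = 3*(4 - 4*4) = 3*(4 - 16) = 3*(-12) = -36)
K(G) = -8*G (K(G) = G*(-9) + G = -9*G + G = -8*G)
o = 2353
K(Y) + o = -8*(-36) + 2353 = 288 + 2353 = 2641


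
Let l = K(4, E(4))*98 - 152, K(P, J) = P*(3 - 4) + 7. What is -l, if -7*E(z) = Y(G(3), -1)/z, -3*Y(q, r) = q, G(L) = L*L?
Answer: -142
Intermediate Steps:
G(L) = L²
Y(q, r) = -q/3
E(z) = 3/(7*z) (E(z) = -(-⅓*3²)/(7*z) = -(-⅓*9)/(7*z) = -(-3)/(7*z) = 3/(7*z))
K(P, J) = 7 - P (K(P, J) = P*(-1) + 7 = -P + 7 = 7 - P)
l = 142 (l = (7 - 1*4)*98 - 152 = (7 - 4)*98 - 152 = 3*98 - 152 = 294 - 152 = 142)
-l = -1*142 = -142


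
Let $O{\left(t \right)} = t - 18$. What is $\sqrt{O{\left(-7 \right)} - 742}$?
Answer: $i \sqrt{767} \approx 27.695 i$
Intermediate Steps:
$O{\left(t \right)} = -18 + t$ ($O{\left(t \right)} = t - 18 = -18 + t$)
$\sqrt{O{\left(-7 \right)} - 742} = \sqrt{\left(-18 - 7\right) - 742} = \sqrt{-25 - 742} = \sqrt{-767} = i \sqrt{767}$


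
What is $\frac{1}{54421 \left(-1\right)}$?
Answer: $- \frac{1}{54421} \approx -1.8375 \cdot 10^{-5}$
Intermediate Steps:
$\frac{1}{54421 \left(-1\right)} = \frac{1}{-54421} = - \frac{1}{54421}$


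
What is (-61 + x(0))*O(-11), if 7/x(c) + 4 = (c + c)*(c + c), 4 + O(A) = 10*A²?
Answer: -151353/2 ≈ -75677.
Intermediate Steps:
O(A) = -4 + 10*A²
x(c) = 7/(-4 + 4*c²) (x(c) = 7/(-4 + (c + c)*(c + c)) = 7/(-4 + (2*c)*(2*c)) = 7/(-4 + 4*c²))
(-61 + x(0))*O(-11) = (-61 + 7/(4*(-1 + 0²)))*(-4 + 10*(-11)²) = (-61 + 7/(4*(-1 + 0)))*(-4 + 10*121) = (-61 + (7/4)/(-1))*(-4 + 1210) = (-61 + (7/4)*(-1))*1206 = (-61 - 7/4)*1206 = -251/4*1206 = -151353/2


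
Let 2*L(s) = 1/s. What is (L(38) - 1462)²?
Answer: 12345654321/5776 ≈ 2.1374e+6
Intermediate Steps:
L(s) = 1/(2*s)
(L(38) - 1462)² = ((½)/38 - 1462)² = ((½)*(1/38) - 1462)² = (1/76 - 1462)² = (-111111/76)² = 12345654321/5776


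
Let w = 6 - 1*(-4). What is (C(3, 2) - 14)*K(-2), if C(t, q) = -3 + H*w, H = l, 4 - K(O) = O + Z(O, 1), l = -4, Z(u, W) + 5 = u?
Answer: -741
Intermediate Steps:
Z(u, W) = -5 + u
w = 10 (w = 6 + 4 = 10)
K(O) = 9 - 2*O (K(O) = 4 - (O + (-5 + O)) = 4 - (-5 + 2*O) = 4 + (5 - 2*O) = 9 - 2*O)
H = -4
C(t, q) = -43 (C(t, q) = -3 - 4*10 = -3 - 40 = -43)
(C(3, 2) - 14)*K(-2) = (-43 - 14)*(9 - 2*(-2)) = -57*(9 + 4) = -57*13 = -741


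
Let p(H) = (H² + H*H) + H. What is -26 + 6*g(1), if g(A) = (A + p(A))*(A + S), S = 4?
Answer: 94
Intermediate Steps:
p(H) = H + 2*H² (p(H) = (H² + H²) + H = 2*H² + H = H + 2*H²)
g(A) = (4 + A)*(A + A*(1 + 2*A)) (g(A) = (A + A*(1 + 2*A))*(A + 4) = (A + A*(1 + 2*A))*(4 + A) = (4 + A)*(A + A*(1 + 2*A)))
-26 + 6*g(1) = -26 + 6*(2*1*(4 + 1² + 5*1)) = -26 + 6*(2*1*(4 + 1 + 5)) = -26 + 6*(2*1*10) = -26 + 6*20 = -26 + 120 = 94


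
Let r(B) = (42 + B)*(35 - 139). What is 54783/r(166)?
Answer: -54783/21632 ≈ -2.5325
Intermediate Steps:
r(B) = -4368 - 104*B (r(B) = (42 + B)*(-104) = -4368 - 104*B)
54783/r(166) = 54783/(-4368 - 104*166) = 54783/(-4368 - 17264) = 54783/(-21632) = 54783*(-1/21632) = -54783/21632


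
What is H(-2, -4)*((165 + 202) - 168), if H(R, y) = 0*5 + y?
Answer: -796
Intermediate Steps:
H(R, y) = y (H(R, y) = 0 + y = y)
H(-2, -4)*((165 + 202) - 168) = -4*((165 + 202) - 168) = -4*(367 - 168) = -4*199 = -796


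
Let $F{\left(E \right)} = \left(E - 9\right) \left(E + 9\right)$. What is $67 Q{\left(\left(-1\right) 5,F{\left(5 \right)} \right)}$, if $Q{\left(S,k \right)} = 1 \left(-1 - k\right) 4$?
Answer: $14740$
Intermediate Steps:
$F{\left(E \right)} = \left(-9 + E\right) \left(9 + E\right)$
$Q{\left(S,k \right)} = -4 - 4 k$ ($Q{\left(S,k \right)} = \left(-1 - k\right) 4 = -4 - 4 k$)
$67 Q{\left(\left(-1\right) 5,F{\left(5 \right)} \right)} = 67 \left(-4 - 4 \left(-81 + 5^{2}\right)\right) = 67 \left(-4 - 4 \left(-81 + 25\right)\right) = 67 \left(-4 - -224\right) = 67 \left(-4 + 224\right) = 67 \cdot 220 = 14740$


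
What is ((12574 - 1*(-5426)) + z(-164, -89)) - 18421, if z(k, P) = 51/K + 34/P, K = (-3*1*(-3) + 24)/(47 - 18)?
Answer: -368656/979 ≈ -376.56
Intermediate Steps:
K = 33/29 (K = (-3*(-3) + 24)/29 = (9 + 24)*(1/29) = 33*(1/29) = 33/29 ≈ 1.1379)
z(k, P) = 493/11 + 34/P (z(k, P) = 51/(33/29) + 34/P = 51*(29/33) + 34/P = 493/11 + 34/P)
((12574 - 1*(-5426)) + z(-164, -89)) - 18421 = ((12574 - 1*(-5426)) + (493/11 + 34/(-89))) - 18421 = ((12574 + 5426) + (493/11 + 34*(-1/89))) - 18421 = (18000 + (493/11 - 34/89)) - 18421 = (18000 + 43503/979) - 18421 = 17665503/979 - 18421 = -368656/979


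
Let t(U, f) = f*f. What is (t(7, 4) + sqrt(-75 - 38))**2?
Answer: (16 + I*sqrt(113))**2 ≈ 143.0 + 340.16*I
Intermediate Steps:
t(U, f) = f**2
(t(7, 4) + sqrt(-75 - 38))**2 = (4**2 + sqrt(-75 - 38))**2 = (16 + sqrt(-113))**2 = (16 + I*sqrt(113))**2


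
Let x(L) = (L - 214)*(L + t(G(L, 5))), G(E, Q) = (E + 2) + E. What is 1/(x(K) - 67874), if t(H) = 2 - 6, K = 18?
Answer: -1/70618 ≈ -1.4161e-5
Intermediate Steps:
G(E, Q) = 2 + 2*E (G(E, Q) = (2 + E) + E = 2 + 2*E)
t(H) = -4
x(L) = (-214 + L)*(-4 + L) (x(L) = (L - 214)*(L - 4) = (-214 + L)*(-4 + L))
1/(x(K) - 67874) = 1/((856 + 18² - 218*18) - 67874) = 1/((856 + 324 - 3924) - 67874) = 1/(-2744 - 67874) = 1/(-70618) = -1/70618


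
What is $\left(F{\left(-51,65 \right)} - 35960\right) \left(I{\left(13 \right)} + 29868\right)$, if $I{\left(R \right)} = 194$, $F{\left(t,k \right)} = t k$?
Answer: $-1180685050$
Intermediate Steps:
$F{\left(t,k \right)} = k t$
$\left(F{\left(-51,65 \right)} - 35960\right) \left(I{\left(13 \right)} + 29868\right) = \left(65 \left(-51\right) - 35960\right) \left(194 + 29868\right) = \left(-3315 - 35960\right) 30062 = \left(-39275\right) 30062 = -1180685050$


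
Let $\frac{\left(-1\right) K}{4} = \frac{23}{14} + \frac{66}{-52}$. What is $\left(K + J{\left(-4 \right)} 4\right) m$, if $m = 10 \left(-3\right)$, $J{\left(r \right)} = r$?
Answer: $\frac{47760}{91} \approx 524.83$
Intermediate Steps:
$m = -30$
$K = - \frac{136}{91}$ ($K = - 4 \left(\frac{23}{14} + \frac{66}{-52}\right) = - 4 \left(23 \cdot \frac{1}{14} + 66 \left(- \frac{1}{52}\right)\right) = - 4 \left(\frac{23}{14} - \frac{33}{26}\right) = \left(-4\right) \frac{34}{91} = - \frac{136}{91} \approx -1.4945$)
$\left(K + J{\left(-4 \right)} 4\right) m = \left(- \frac{136}{91} - 16\right) \left(-30\right) = \left(- \frac{1592}{91}\right) \left(-30\right) = \frac{47760}{91}$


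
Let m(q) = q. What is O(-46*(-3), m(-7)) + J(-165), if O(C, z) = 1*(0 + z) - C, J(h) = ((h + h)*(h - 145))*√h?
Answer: -145 + 102300*I*√165 ≈ -145.0 + 1.3141e+6*I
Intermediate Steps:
J(h) = 2*h^(3/2)*(-145 + h) (J(h) = ((2*h)*(-145 + h))*√h = (2*h*(-145 + h))*√h = 2*h^(3/2)*(-145 + h))
O(C, z) = z - C (O(C, z) = 1*z - C = z - C)
O(-46*(-3), m(-7)) + J(-165) = (-7 - (-46)*(-3)) + 2*(-165)^(3/2)*(-145 - 165) = (-7 - 1*138) + 2*(-165*I*√165)*(-310) = (-7 - 138) + 102300*I*√165 = -145 + 102300*I*√165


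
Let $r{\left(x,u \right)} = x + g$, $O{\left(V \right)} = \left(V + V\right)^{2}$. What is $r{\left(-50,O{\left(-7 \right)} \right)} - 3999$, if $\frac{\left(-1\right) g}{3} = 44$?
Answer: $-4181$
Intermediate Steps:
$g = -132$ ($g = \left(-3\right) 44 = -132$)
$O{\left(V \right)} = 4 V^{2}$ ($O{\left(V \right)} = \left(2 V\right)^{2} = 4 V^{2}$)
$r{\left(x,u \right)} = -132 + x$ ($r{\left(x,u \right)} = x - 132 = -132 + x$)
$r{\left(-50,O{\left(-7 \right)} \right)} - 3999 = \left(-132 - 50\right) - 3999 = -182 - 3999 = -4181$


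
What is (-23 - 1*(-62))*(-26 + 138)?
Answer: 4368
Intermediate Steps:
(-23 - 1*(-62))*(-26 + 138) = (-23 + 62)*112 = 39*112 = 4368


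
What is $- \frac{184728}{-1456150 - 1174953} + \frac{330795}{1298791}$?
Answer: $\frac{1110278780733}{3417252896473} \approx 0.3249$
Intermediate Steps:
$- \frac{184728}{-1456150 - 1174953} + \frac{330795}{1298791} = - \frac{184728}{-2631103} + 330795 \cdot \frac{1}{1298791} = \left(-184728\right) \left(- \frac{1}{2631103}\right) + \frac{330795}{1298791} = \frac{184728}{2631103} + \frac{330795}{1298791} = \frac{1110278780733}{3417252896473}$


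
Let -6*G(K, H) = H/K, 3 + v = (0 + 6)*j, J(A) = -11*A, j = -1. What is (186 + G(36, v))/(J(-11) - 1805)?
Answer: -4465/40416 ≈ -0.11048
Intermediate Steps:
v = -9 (v = -3 + (0 + 6)*(-1) = -3 + 6*(-1) = -3 - 6 = -9)
G(K, H) = -H/(6*K)
(186 + G(36, v))/(J(-11) - 1805) = (186 - ⅙*(-9)/36)/(-11*(-11) - 1805) = (186 - ⅙*(-9)*1/36)/(121 - 1805) = (186 + 1/24)/(-1684) = (4465/24)*(-1/1684) = -4465/40416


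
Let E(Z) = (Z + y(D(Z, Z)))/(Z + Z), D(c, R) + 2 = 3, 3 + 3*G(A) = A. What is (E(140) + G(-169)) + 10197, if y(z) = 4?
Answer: 1064719/105 ≈ 10140.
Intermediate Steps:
G(A) = -1 + A/3
D(c, R) = 1 (D(c, R) = -2 + 3 = 1)
E(Z) = (4 + Z)/(2*Z) (E(Z) = (Z + 4)/(Z + Z) = (4 + Z)/((2*Z)) = (4 + Z)*(1/(2*Z)) = (4 + Z)/(2*Z))
(E(140) + G(-169)) + 10197 = ((1/2)*(4 + 140)/140 + (-1 + (1/3)*(-169))) + 10197 = ((1/2)*(1/140)*144 + (-1 - 169/3)) + 10197 = (18/35 - 172/3) + 10197 = -5966/105 + 10197 = 1064719/105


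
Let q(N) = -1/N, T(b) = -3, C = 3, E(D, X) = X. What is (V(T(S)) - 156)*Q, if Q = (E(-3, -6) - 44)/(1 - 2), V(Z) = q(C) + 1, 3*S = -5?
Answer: -23300/3 ≈ -7766.7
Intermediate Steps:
S = -5/3 (S = (1/3)*(-5) = -5/3 ≈ -1.6667)
V(Z) = 2/3 (V(Z) = -1/3 + 1 = 2/3)
Q = 50 (Q = (-6 - 44)/(1 - 2) = -50/(-1) = -50*(-1) = 50)
(V(T(S)) - 156)*Q = (2/3 - 156)*50 = -466/3*50 = -23300/3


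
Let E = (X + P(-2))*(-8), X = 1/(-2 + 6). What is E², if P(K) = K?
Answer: 196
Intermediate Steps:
X = ¼ (X = 1/4 = ¼ ≈ 0.25000)
E = 14 (E = (¼ - 2)*(-8) = -7/4*(-8) = 14)
E² = 14² = 196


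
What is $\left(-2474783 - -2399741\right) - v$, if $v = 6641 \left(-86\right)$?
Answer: $496084$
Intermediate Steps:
$v = -571126$
$\left(-2474783 - -2399741\right) - v = \left(-2474783 - -2399741\right) - -571126 = \left(-2474783 + 2399741\right) + 571126 = -75042 + 571126 = 496084$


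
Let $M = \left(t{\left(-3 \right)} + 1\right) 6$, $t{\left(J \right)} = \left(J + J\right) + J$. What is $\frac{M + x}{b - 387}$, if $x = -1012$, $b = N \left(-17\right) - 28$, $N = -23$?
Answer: $\frac{265}{6} \approx 44.167$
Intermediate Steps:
$b = 363$ ($b = \left(-23\right) \left(-17\right) - 28 = 391 - 28 = 363$)
$t{\left(J \right)} = 3 J$ ($t{\left(J \right)} = 2 J + J = 3 J$)
$M = -48$ ($M = \left(3 \left(-3\right) + 1\right) 6 = \left(-9 + 1\right) 6 = \left(-8\right) 6 = -48$)
$\frac{M + x}{b - 387} = \frac{-48 - 1012}{363 - 387} = - \frac{1060}{-24} = \left(-1060\right) \left(- \frac{1}{24}\right) = \frac{265}{6}$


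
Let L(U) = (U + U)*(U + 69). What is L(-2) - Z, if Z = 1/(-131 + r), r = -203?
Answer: -89511/334 ≈ -268.00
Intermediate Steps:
L(U) = 2*U*(69 + U) (L(U) = (2*U)*(69 + U) = 2*U*(69 + U))
Z = -1/334 (Z = 1/(-131 - 203) = 1/(-334) = -1/334 ≈ -0.0029940)
L(-2) - Z = 2*(-2)*(69 - 2) - 1*(-1/334) = 2*(-2)*67 + 1/334 = -268 + 1/334 = -89511/334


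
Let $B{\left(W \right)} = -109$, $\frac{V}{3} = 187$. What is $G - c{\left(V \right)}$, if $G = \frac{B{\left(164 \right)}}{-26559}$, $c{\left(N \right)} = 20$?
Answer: $- \frac{531071}{26559} \approx -19.996$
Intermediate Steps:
$V = 561$ ($V = 3 \cdot 187 = 561$)
$G = \frac{109}{26559}$ ($G = - \frac{109}{-26559} = \left(-109\right) \left(- \frac{1}{26559}\right) = \frac{109}{26559} \approx 0.0041041$)
$G - c{\left(V \right)} = \frac{109}{26559} - 20 = - \frac{531071}{26559}$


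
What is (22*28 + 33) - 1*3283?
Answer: -2634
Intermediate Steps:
(22*28 + 33) - 1*3283 = (616 + 33) - 3283 = 649 - 3283 = -2634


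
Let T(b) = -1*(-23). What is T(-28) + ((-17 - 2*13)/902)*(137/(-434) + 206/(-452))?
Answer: 254763027/11058971 ≈ 23.037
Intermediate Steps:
T(b) = 23
T(-28) + ((-17 - 2*13)/902)*(137/(-434) + 206/(-452)) = 23 + ((-17 - 2*13)/902)*(137/(-434) + 206/(-452)) = 23 + ((-17 - 26)*(1/902))*(137*(-1/434) + 206*(-1/452)) = 23 + (-43*1/902)*(-137/434 - 103/226) = 23 - 43/902*(-18916/24521) = 23 + 406694/11058971 = 254763027/11058971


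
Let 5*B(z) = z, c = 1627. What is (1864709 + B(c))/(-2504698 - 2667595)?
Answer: -9325172/25861465 ≈ -0.36058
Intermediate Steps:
B(z) = z/5
(1864709 + B(c))/(-2504698 - 2667595) = (1864709 + (1/5)*1627)/(-2504698 - 2667595) = (1864709 + 1627/5)/(-5172293) = (9325172/5)*(-1/5172293) = -9325172/25861465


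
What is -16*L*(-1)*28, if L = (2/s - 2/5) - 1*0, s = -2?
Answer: -3136/5 ≈ -627.20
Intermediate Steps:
L = -7/5 (L = (2/(-2) - 2/5) - 1*0 = (2*(-1/2) - 2*1/5) + 0 = (-1 - 2/5) + 0 = -7/5 + 0 = -7/5 ≈ -1.4000)
-16*L*(-1)*28 = -(-112)*(-1)/5*28 = -16*7/5*28 = -112/5*28 = -3136/5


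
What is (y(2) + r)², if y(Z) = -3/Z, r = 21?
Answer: 1521/4 ≈ 380.25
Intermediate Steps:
(y(2) + r)² = (-3/2 + 21)² = (39/2)² = 1521/4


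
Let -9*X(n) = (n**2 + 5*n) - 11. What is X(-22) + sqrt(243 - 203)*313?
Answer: -121/3 + 626*sqrt(10) ≈ 1939.3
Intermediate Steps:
X(n) = 11/9 - 5*n/9 - n**2/9 (X(n) = -((n**2 + 5*n) - 11)/9 = -(-11 + n**2 + 5*n)/9 = 11/9 - 5*n/9 - n**2/9)
X(-22) + sqrt(243 - 203)*313 = (11/9 - 5/9*(-22) - 1/9*(-22)**2) + sqrt(243 - 203)*313 = (11/9 + 110/9 - 1/9*484) + sqrt(40)*313 = (11/9 + 110/9 - 484/9) + (2*sqrt(10))*313 = -121/3 + 626*sqrt(10)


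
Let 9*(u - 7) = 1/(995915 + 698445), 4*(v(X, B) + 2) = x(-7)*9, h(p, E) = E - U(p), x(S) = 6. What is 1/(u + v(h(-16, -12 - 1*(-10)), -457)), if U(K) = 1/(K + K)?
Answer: 15249240/282110941 ≈ 0.054054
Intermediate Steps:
U(K) = 1/(2*K)
h(p, E) = E - 1/(2*p)
v(X, B) = 23/2 (v(X, B) = -2 + (6*9)/4 = -2 + (¼)*54 = -2 + 27/2 = 23/2)
u = 106744681/15249240 (u = 7 + 1/(9*(995915 + 698445)) = 7 + (⅑)/1694360 = 7 + (⅑)*(1/1694360) = 7 + 1/15249240 = 106744681/15249240 ≈ 7.0000)
1/(u + v(h(-16, -12 - 1*(-10)), -457)) = 1/(106744681/15249240 + 23/2) = 1/(282110941/15249240) = 15249240/282110941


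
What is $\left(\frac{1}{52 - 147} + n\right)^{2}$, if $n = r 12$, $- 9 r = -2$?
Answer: $\frac{573049}{81225} \approx 7.0551$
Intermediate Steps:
$r = \frac{2}{9}$ ($r = \left(- \frac{1}{9}\right) \left(-2\right) = \frac{2}{9} \approx 0.22222$)
$n = \frac{8}{3}$ ($n = \frac{2}{9} \cdot 12 = \frac{8}{3} \approx 2.6667$)
$\left(\frac{1}{52 - 147} + n\right)^{2} = \left(\frac{1}{52 - 147} + \frac{8}{3}\right)^{2} = \left(\frac{1}{-95} + \frac{8}{3}\right)^{2} = \left(- \frac{1}{95} + \frac{8}{3}\right)^{2} = \left(\frac{757}{285}\right)^{2} = \frac{573049}{81225}$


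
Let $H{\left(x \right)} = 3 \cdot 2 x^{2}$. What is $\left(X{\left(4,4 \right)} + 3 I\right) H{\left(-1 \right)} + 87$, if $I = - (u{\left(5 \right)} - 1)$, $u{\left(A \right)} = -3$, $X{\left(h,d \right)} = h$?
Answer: $183$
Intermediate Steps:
$H{\left(x \right)} = 6 x^{2}$
$I = 4$ ($I = - (-3 - 1) = \left(-1\right) \left(-4\right) = 4$)
$\left(X{\left(4,4 \right)} + 3 I\right) H{\left(-1 \right)} + 87 = \left(4 + 3 \cdot 4\right) 6 \left(-1\right)^{2} + 87 = \left(4 + 12\right) 6 \cdot 1 + 87 = 16 \cdot 6 + 87 = 96 + 87 = 183$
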